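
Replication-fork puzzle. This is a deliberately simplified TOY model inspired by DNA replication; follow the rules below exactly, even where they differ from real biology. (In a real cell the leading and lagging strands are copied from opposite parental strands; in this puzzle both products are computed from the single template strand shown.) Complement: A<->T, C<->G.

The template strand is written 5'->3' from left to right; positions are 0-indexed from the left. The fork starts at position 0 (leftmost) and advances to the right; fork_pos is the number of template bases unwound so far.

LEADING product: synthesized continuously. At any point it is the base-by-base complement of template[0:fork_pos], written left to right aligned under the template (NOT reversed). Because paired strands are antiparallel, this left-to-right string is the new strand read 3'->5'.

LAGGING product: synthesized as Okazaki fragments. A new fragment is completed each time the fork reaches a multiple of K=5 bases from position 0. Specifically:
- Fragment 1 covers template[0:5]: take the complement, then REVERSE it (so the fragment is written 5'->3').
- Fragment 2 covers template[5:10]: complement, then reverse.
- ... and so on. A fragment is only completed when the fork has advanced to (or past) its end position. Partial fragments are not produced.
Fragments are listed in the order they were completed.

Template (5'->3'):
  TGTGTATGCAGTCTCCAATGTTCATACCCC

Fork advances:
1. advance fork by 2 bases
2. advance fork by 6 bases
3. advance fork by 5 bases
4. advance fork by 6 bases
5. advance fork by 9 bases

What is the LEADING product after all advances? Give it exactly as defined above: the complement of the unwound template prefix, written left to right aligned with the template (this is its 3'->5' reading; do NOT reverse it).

Answer: ACACATACGTCAGAGGTTACAAGTATGG

Derivation:
Step 1: advance 2 -> fork_pos = 0 + 2 = 2.
Step 2: advance 6 -> fork_pos = 2 + 6 = 8.
Step 3: advance 5 -> fork_pos = 8 + 5 = 13.
Step 4: advance 6 -> fork_pos = 13 + 6 = 19.
Step 5: advance 9 -> fork_pos = 19 + 9 = 28.
Unwound prefix: template[0:28] = TGTGTATGCAGTCTCCAATGTTCATACC
Complement it base by base (A<->T, C<->G), keeping left-to-right order:
  [0:5] TGTGT -> ACACA
  [5:10] ATGCA -> TACGT
  [10:15] GTCTC -> CAGAG
  [15:20] CAATG -> GTTAC
  [20:25] TTCAT -> AAGTA
  [25:28] ACC -> TGG
Concatenate: ACACATACGTCAGAGGTTACAAGTATGG (length 28; written aligned with the template, i.e. 3'->5').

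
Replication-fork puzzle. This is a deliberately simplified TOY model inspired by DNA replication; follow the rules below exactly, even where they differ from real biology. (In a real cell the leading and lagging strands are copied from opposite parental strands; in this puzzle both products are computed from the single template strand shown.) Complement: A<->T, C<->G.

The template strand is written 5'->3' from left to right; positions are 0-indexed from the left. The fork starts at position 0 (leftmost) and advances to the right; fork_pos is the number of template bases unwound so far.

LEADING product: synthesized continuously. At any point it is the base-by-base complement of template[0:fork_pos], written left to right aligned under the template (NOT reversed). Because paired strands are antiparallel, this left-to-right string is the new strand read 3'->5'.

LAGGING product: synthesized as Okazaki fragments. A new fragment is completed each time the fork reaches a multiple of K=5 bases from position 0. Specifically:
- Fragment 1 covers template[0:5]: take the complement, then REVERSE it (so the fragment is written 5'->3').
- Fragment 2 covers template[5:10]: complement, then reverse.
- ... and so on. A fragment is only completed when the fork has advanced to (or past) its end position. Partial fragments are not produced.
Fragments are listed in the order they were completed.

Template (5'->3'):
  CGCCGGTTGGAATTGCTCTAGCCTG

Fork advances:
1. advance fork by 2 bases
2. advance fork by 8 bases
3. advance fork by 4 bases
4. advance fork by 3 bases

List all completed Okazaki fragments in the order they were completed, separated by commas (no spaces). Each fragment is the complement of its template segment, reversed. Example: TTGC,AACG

Step 1: advance 2 -> fork_pos = 0 + 2 = 2. Next multiple of 5 is 5 (not reached); still 0 fragment(s).
Step 2: advance 8 -> fork_pos = 2 + 8 = 10. Reached multiple(s) of 5: 5, 10 -> fragments 1-2 completed (2 total).
Step 3: advance 4 -> fork_pos = 10 + 4 = 14. Next multiple of 5 is 15 (not reached); still 2 fragment(s).
Step 4: advance 3 -> fork_pos = 14 + 3 = 17. Reached multiple(s) of 5: 15 -> fragment 3 completed (3 total).
Final fork_pos = 17, so 3 fragment(s) are complete. Build each: template segment -> complement -> reverse.
Fragment 1: template[0:5] = CGCCG -> complement GCGGC -> reversed CGGCG
Fragment 2: template[5:10] = GTTGG -> complement CAACC -> reversed CCAAC
Fragment 3: template[10:15] = AATTG -> complement TTAAC -> reversed CAATT

Answer: CGGCG,CCAAC,CAATT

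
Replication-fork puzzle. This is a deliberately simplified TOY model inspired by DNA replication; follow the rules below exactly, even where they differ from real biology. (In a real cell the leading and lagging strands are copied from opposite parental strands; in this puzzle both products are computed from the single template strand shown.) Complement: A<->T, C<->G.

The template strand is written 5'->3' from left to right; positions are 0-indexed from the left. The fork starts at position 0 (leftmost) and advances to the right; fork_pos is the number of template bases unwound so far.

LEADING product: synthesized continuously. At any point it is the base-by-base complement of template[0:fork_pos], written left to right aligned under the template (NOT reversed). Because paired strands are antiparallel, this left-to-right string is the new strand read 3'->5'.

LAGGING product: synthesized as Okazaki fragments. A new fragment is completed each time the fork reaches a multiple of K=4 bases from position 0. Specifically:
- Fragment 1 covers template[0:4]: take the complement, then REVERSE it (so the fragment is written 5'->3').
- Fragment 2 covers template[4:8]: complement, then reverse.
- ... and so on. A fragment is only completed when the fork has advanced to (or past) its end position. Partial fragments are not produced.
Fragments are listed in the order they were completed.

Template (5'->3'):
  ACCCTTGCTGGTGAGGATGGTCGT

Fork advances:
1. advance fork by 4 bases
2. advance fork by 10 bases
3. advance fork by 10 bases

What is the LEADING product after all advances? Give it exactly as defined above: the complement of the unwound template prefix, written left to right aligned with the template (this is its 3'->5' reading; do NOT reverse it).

Answer: TGGGAACGACCACTCCTACCAGCA

Derivation:
Step 1: advance 4 -> fork_pos = 0 + 4 = 4.
Step 2: advance 10 -> fork_pos = 4 + 10 = 14.
Step 3: advance 10 -> fork_pos = 14 + 10 = 24.
Unwound prefix: template[0:24] = ACCCTTGCTGGTGAGGATGGTCGT
Complement it base by base (A<->T, C<->G), keeping left-to-right order:
  [0:5] ACCCT -> TGGGA
  [5:10] TGCTG -> ACGAC
  [10:15] GTGAG -> CACTC
  [15:20] GATGG -> CTACC
  [20:24] TCGT -> AGCA
Concatenate: TGGGAACGACCACTCCTACCAGCA (length 24; written aligned with the template, i.e. 3'->5').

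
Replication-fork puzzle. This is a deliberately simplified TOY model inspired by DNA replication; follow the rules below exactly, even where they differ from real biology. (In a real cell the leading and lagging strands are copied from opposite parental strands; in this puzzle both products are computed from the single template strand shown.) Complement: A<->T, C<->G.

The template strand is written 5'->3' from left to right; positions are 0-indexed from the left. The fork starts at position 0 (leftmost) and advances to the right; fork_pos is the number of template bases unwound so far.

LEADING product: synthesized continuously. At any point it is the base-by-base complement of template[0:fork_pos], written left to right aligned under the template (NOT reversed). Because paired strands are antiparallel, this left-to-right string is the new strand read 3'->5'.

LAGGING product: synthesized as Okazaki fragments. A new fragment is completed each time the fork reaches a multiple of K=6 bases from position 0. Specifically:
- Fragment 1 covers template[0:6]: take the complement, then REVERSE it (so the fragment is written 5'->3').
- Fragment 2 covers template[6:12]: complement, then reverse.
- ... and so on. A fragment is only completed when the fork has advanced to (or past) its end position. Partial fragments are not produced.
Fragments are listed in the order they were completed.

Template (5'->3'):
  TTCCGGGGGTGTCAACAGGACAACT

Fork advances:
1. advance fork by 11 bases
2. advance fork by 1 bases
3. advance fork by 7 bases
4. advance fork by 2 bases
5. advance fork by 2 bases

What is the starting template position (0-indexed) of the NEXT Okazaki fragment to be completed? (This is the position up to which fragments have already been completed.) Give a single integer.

Step 1: advance 11 -> fork_pos = 0 + 11 = 11. Reached multiple(s) of 6: 6 -> fragment 1 completed (1 total).
Step 2: advance 1 -> fork_pos = 11 + 1 = 12. Reached multiple(s) of 6: 12 -> fragment 2 completed (2 total).
Step 3: advance 7 -> fork_pos = 12 + 7 = 19. Reached multiple(s) of 6: 18 -> fragment 3 completed (3 total).
Step 4: advance 2 -> fork_pos = 19 + 2 = 21. Next multiple of 6 is 24 (not reached); still 3 fragment(s).
Step 5: advance 2 -> fork_pos = 21 + 2 = 23. Next multiple of 6 is 24 (not reached); still 3 fragment(s).
3 fragment(s) completed, covering template[0:18] (3 x 6 = 18). The next fragment, fragment 4, covers template[18:24], so it starts at position 18.

Answer: 18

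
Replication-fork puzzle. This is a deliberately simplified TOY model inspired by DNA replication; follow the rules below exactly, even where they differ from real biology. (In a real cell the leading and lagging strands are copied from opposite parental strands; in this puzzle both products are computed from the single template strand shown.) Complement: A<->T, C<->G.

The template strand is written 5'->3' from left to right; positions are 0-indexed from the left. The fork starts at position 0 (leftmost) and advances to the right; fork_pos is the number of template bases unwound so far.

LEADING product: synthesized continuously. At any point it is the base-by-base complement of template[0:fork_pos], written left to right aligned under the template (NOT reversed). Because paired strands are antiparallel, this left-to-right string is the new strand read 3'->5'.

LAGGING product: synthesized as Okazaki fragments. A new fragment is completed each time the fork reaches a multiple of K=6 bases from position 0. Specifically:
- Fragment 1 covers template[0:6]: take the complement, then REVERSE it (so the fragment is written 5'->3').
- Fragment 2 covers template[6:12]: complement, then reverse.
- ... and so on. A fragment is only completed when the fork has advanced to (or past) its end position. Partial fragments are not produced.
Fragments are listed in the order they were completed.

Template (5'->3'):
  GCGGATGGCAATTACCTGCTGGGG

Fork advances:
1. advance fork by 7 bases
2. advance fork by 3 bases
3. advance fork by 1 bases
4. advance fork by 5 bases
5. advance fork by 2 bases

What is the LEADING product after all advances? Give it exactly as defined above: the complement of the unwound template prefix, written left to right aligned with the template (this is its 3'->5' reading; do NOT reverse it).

Answer: CGCCTACCGTTAATGGAC

Derivation:
Step 1: advance 7 -> fork_pos = 0 + 7 = 7.
Step 2: advance 3 -> fork_pos = 7 + 3 = 10.
Step 3: advance 1 -> fork_pos = 10 + 1 = 11.
Step 4: advance 5 -> fork_pos = 11 + 5 = 16.
Step 5: advance 2 -> fork_pos = 16 + 2 = 18.
Unwound prefix: template[0:18] = GCGGATGGCAATTACCTG
Complement it base by base (A<->T, C<->G), keeping left-to-right order:
  [0:5] GCGGA -> CGCCT
  [5:10] TGGCA -> ACCGT
  [10:15] ATTAC -> TAATG
  [15:18] CTG -> GAC
Concatenate: CGCCTACCGTTAATGGAC (length 18; written aligned with the template, i.e. 3'->5').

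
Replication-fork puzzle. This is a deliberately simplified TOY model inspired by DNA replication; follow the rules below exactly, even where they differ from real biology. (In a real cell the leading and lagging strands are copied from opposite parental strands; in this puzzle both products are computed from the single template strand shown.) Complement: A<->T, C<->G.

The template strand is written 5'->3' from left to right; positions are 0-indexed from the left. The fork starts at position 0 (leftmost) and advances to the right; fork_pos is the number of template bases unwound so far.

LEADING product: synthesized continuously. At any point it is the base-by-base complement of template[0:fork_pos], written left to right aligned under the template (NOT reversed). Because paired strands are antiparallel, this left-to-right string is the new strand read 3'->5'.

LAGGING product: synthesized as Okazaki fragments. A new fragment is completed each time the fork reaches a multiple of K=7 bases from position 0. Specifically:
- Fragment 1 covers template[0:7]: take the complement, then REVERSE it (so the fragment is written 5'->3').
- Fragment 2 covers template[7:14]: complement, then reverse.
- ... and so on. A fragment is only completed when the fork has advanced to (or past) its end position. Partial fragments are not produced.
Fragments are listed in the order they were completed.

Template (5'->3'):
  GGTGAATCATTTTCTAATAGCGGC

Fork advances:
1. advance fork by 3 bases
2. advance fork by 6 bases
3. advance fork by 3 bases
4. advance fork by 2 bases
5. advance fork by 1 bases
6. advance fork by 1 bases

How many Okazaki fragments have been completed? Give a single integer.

Step 1: advance 3 -> fork_pos = 0 + 3 = 3. Next multiple of 7 is 7 (not reached); still 0 fragment(s).
Step 2: advance 6 -> fork_pos = 3 + 6 = 9. Reached multiple(s) of 7: 7 -> fragment 1 completed (1 total).
Step 3: advance 3 -> fork_pos = 9 + 3 = 12. Next multiple of 7 is 14 (not reached); still 1 fragment(s).
Step 4: advance 2 -> fork_pos = 12 + 2 = 14. Reached multiple(s) of 7: 14 -> fragment 2 completed (2 total).
Step 5: advance 1 -> fork_pos = 14 + 1 = 15. Next multiple of 7 is 21 (not reached); still 2 fragment(s).
Step 6: advance 1 -> fork_pos = 15 + 1 = 16. Next multiple of 7 is 21 (not reached); still 2 fragment(s).
Check: final fork_pos = 16; the multiples of 7 that are <= 16 are 7..14 -> 16 // 7 = 2 completed fragment(s).

Answer: 2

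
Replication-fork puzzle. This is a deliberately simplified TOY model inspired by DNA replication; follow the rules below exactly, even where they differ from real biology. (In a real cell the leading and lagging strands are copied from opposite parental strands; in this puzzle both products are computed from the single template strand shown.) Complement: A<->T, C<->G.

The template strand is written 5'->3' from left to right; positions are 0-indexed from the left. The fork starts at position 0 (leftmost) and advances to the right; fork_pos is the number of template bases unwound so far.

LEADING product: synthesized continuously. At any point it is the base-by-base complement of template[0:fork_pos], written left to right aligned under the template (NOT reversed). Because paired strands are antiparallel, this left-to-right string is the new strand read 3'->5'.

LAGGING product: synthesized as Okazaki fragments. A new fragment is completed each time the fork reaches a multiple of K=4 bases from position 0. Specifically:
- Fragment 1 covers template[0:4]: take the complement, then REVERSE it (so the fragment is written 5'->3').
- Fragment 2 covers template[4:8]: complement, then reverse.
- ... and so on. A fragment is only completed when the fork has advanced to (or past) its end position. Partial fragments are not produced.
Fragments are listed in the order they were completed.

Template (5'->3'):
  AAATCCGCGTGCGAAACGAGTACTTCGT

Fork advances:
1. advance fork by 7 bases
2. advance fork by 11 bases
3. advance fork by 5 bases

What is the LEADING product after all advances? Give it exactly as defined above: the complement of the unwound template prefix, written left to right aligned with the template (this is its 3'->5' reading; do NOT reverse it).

Step 1: advance 7 -> fork_pos = 0 + 7 = 7.
Step 2: advance 11 -> fork_pos = 7 + 11 = 18.
Step 3: advance 5 -> fork_pos = 18 + 5 = 23.
Unwound prefix: template[0:23] = AAATCCGCGTGCGAAACGAGTAC
Complement it base by base (A<->T, C<->G), keeping left-to-right order:
  [0:5] AAATC -> TTTAG
  [5:10] CGCGT -> GCGCA
  [10:15] GCGAA -> CGCTT
  [15:20] ACGAG -> TGCTC
  [20:23] TAC -> ATG
Concatenate: TTTAGGCGCACGCTTTGCTCATG (length 23; written aligned with the template, i.e. 3'->5').

Answer: TTTAGGCGCACGCTTTGCTCATG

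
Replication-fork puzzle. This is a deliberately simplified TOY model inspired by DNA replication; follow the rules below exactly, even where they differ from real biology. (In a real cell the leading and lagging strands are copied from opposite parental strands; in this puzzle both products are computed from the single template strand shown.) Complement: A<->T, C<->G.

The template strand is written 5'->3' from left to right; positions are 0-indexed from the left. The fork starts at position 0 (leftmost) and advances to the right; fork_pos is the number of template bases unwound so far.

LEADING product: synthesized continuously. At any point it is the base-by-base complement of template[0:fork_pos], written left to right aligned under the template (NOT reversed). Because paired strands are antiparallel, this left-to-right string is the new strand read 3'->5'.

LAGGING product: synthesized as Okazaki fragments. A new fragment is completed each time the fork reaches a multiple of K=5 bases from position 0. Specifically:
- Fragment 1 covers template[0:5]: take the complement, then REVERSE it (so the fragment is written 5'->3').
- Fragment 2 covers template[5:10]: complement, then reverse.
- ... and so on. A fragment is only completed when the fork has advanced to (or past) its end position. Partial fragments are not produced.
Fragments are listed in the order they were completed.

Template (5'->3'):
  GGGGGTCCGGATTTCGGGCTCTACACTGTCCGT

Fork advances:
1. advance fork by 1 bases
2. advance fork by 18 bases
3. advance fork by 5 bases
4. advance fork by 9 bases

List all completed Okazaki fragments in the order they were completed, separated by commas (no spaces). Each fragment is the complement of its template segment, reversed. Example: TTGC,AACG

Step 1: advance 1 -> fork_pos = 0 + 1 = 1. Next multiple of 5 is 5 (not reached); still 0 fragment(s).
Step 2: advance 18 -> fork_pos = 1 + 18 = 19. Reached multiple(s) of 5: 5, 10, 15 -> fragments 1-3 completed (3 total).
Step 3: advance 5 -> fork_pos = 19 + 5 = 24. Reached multiple(s) of 5: 20 -> fragment 4 completed (4 total).
Step 4: advance 9 -> fork_pos = 24 + 9 = 33. Reached multiple(s) of 5: 25, 30 -> fragments 5-6 completed (6 total).
Final fork_pos = 33, so 6 fragment(s) are complete. Build each: template segment -> complement -> reverse.
Fragment 1: template[0:5] = GGGGG -> complement CCCCC -> reversed CCCCC
Fragment 2: template[5:10] = TCCGG -> complement AGGCC -> reversed CCGGA
Fragment 3: template[10:15] = ATTTC -> complement TAAAG -> reversed GAAAT
Fragment 4: template[15:20] = GGGCT -> complement CCCGA -> reversed AGCCC
Fragment 5: template[20:25] = CTACA -> complement GATGT -> reversed TGTAG
Fragment 6: template[25:30] = CTGTC -> complement GACAG -> reversed GACAG

Answer: CCCCC,CCGGA,GAAAT,AGCCC,TGTAG,GACAG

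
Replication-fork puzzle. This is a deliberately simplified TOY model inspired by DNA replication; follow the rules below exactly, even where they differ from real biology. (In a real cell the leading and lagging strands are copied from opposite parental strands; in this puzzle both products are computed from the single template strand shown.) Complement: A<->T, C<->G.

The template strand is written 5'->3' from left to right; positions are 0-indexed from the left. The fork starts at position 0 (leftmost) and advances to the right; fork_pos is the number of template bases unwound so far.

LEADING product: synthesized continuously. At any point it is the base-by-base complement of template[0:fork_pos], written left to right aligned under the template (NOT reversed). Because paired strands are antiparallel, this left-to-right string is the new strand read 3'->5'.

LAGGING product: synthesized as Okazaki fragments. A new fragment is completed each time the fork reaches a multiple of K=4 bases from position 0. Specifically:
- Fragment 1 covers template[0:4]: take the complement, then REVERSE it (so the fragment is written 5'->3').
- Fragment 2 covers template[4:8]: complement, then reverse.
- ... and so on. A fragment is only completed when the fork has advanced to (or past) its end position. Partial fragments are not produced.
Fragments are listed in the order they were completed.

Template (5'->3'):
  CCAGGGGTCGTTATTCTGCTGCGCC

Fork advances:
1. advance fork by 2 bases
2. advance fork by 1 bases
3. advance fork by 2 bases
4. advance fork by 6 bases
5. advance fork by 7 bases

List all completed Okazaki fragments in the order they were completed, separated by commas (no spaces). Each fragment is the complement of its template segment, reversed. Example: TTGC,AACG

Step 1: advance 2 -> fork_pos = 0 + 2 = 2. Next multiple of 4 is 4 (not reached); still 0 fragment(s).
Step 2: advance 1 -> fork_pos = 2 + 1 = 3. Next multiple of 4 is 4 (not reached); still 0 fragment(s).
Step 3: advance 2 -> fork_pos = 3 + 2 = 5. Reached multiple(s) of 4: 4 -> fragment 1 completed (1 total).
Step 4: advance 6 -> fork_pos = 5 + 6 = 11. Reached multiple(s) of 4: 8 -> fragment 2 completed (2 total).
Step 5: advance 7 -> fork_pos = 11 + 7 = 18. Reached multiple(s) of 4: 12, 16 -> fragments 3-4 completed (4 total).
Final fork_pos = 18, so 4 fragment(s) are complete. Build each: template segment -> complement -> reverse.
Fragment 1: template[0:4] = CCAG -> complement GGTC -> reversed CTGG
Fragment 2: template[4:8] = GGGT -> complement CCCA -> reversed ACCC
Fragment 3: template[8:12] = CGTT -> complement GCAA -> reversed AACG
Fragment 4: template[12:16] = ATTC -> complement TAAG -> reversed GAAT

Answer: CTGG,ACCC,AACG,GAAT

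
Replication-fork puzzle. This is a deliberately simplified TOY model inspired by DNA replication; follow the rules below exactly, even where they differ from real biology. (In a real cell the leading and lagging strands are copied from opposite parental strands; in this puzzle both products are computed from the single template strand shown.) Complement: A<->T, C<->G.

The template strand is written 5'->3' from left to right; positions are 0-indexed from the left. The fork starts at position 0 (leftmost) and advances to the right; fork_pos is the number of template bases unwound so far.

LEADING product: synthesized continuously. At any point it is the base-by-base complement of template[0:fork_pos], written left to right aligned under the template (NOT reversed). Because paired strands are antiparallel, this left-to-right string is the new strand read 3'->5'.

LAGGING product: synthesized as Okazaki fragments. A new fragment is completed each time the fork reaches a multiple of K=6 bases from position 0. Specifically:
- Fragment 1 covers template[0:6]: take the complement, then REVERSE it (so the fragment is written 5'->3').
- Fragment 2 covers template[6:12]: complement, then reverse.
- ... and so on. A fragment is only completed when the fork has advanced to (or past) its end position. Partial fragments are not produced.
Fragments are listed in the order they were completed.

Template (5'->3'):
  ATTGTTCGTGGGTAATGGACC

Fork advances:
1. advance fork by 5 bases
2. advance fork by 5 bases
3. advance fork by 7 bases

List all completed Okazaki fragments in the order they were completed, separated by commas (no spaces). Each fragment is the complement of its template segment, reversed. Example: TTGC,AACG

Answer: AACAAT,CCCACG

Derivation:
Step 1: advance 5 -> fork_pos = 0 + 5 = 5. Next multiple of 6 is 6 (not reached); still 0 fragment(s).
Step 2: advance 5 -> fork_pos = 5 + 5 = 10. Reached multiple(s) of 6: 6 -> fragment 1 completed (1 total).
Step 3: advance 7 -> fork_pos = 10 + 7 = 17. Reached multiple(s) of 6: 12 -> fragment 2 completed (2 total).
Final fork_pos = 17, so 2 fragment(s) are complete. Build each: template segment -> complement -> reverse.
Fragment 1: template[0:6] = ATTGTT -> complement TAACAA -> reversed AACAAT
Fragment 2: template[6:12] = CGTGGG -> complement GCACCC -> reversed CCCACG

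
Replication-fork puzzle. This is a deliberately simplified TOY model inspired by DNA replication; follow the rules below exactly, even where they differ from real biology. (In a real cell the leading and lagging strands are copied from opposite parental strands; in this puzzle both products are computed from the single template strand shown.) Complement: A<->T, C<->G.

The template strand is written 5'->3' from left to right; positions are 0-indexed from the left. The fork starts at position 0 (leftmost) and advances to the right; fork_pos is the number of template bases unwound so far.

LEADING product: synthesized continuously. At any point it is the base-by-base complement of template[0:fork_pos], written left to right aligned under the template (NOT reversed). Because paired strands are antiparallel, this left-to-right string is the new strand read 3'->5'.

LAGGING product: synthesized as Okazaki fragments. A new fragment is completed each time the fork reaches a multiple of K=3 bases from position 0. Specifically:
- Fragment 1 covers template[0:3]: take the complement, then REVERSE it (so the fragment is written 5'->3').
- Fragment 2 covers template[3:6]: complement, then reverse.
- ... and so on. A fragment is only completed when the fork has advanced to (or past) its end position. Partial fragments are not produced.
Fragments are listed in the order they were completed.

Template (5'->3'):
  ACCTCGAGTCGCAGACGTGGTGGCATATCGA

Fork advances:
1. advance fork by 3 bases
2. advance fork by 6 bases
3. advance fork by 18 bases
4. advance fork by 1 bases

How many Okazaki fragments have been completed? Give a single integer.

Step 1: advance 3 -> fork_pos = 0 + 3 = 3. Reached multiple(s) of 3: 3 -> fragment 1 completed (1 total).
Step 2: advance 6 -> fork_pos = 3 + 6 = 9. Reached multiple(s) of 3: 6, 9 -> fragments 2-3 completed (3 total).
Step 3: advance 18 -> fork_pos = 9 + 18 = 27. Reached multiple(s) of 3: 12, 15, 18, 21, 24, 27 -> fragments 4-9 completed (9 total).
Step 4: advance 1 -> fork_pos = 27 + 1 = 28. Next multiple of 3 is 30 (not reached); still 9 fragment(s).
Check: final fork_pos = 28; the multiples of 3 that are <= 28 are 3..27 -> 28 // 3 = 9 completed fragment(s).

Answer: 9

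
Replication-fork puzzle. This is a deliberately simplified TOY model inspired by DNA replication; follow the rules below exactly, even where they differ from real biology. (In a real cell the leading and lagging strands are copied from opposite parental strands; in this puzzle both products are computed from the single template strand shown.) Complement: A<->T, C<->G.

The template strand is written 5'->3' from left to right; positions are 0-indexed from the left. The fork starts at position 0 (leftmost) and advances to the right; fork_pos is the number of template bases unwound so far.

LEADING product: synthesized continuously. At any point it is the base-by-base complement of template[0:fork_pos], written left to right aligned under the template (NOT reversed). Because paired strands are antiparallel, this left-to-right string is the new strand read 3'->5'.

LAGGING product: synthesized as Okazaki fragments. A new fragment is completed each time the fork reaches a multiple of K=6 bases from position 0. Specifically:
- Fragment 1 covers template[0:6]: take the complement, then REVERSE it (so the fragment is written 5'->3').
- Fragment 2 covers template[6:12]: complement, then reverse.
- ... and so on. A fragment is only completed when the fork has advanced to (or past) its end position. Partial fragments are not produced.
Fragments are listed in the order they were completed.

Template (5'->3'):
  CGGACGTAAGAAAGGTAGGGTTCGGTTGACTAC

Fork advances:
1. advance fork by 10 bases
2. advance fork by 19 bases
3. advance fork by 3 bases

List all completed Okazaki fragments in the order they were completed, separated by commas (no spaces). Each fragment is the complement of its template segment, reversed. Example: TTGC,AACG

Answer: CGTCCG,TTCTTA,CTACCT,CGAACC,GTCAAC

Derivation:
Step 1: advance 10 -> fork_pos = 0 + 10 = 10. Reached multiple(s) of 6: 6 -> fragment 1 completed (1 total).
Step 2: advance 19 -> fork_pos = 10 + 19 = 29. Reached multiple(s) of 6: 12, 18, 24 -> fragments 2-4 completed (4 total).
Step 3: advance 3 -> fork_pos = 29 + 3 = 32. Reached multiple(s) of 6: 30 -> fragment 5 completed (5 total).
Final fork_pos = 32, so 5 fragment(s) are complete. Build each: template segment -> complement -> reverse.
Fragment 1: template[0:6] = CGGACG -> complement GCCTGC -> reversed CGTCCG
Fragment 2: template[6:12] = TAAGAA -> complement ATTCTT -> reversed TTCTTA
Fragment 3: template[12:18] = AGGTAG -> complement TCCATC -> reversed CTACCT
Fragment 4: template[18:24] = GGTTCG -> complement CCAAGC -> reversed CGAACC
Fragment 5: template[24:30] = GTTGAC -> complement CAACTG -> reversed GTCAAC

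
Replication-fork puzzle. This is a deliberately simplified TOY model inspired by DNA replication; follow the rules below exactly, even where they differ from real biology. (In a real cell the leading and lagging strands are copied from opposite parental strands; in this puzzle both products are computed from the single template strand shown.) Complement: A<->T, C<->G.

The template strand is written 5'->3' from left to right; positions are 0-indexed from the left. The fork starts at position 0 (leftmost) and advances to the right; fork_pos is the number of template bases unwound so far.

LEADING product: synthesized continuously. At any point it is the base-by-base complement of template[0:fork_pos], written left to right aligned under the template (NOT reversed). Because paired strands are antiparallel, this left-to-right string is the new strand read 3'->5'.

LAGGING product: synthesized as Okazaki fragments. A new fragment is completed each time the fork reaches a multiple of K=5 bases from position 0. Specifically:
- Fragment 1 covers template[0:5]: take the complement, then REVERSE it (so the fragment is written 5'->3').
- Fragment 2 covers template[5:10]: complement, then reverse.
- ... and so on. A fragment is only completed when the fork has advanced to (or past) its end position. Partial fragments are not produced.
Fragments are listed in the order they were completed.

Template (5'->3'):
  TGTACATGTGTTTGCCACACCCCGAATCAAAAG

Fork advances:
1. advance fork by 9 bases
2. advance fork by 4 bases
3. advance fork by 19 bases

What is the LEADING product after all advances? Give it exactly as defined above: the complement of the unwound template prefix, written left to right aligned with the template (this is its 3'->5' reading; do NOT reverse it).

Answer: ACATGTACACAAACGGTGTGGGGCTTAGTTTT

Derivation:
Step 1: advance 9 -> fork_pos = 0 + 9 = 9.
Step 2: advance 4 -> fork_pos = 9 + 4 = 13.
Step 3: advance 19 -> fork_pos = 13 + 19 = 32.
Unwound prefix: template[0:32] = TGTACATGTGTTTGCCACACCCCGAATCAAAA
Complement it base by base (A<->T, C<->G), keeping left-to-right order:
  [0:5] TGTAC -> ACATG
  [5:10] ATGTG -> TACAC
  [10:15] TTTGC -> AAACG
  [15:20] CACAC -> GTGTG
  [20:25] CCCGA -> GGGCT
  [25:30] ATCAA -> TAGTT
  [30:32] AA -> TT
Concatenate: ACATGTACACAAACGGTGTGGGGCTTAGTTTT (length 32; written aligned with the template, i.e. 3'->5').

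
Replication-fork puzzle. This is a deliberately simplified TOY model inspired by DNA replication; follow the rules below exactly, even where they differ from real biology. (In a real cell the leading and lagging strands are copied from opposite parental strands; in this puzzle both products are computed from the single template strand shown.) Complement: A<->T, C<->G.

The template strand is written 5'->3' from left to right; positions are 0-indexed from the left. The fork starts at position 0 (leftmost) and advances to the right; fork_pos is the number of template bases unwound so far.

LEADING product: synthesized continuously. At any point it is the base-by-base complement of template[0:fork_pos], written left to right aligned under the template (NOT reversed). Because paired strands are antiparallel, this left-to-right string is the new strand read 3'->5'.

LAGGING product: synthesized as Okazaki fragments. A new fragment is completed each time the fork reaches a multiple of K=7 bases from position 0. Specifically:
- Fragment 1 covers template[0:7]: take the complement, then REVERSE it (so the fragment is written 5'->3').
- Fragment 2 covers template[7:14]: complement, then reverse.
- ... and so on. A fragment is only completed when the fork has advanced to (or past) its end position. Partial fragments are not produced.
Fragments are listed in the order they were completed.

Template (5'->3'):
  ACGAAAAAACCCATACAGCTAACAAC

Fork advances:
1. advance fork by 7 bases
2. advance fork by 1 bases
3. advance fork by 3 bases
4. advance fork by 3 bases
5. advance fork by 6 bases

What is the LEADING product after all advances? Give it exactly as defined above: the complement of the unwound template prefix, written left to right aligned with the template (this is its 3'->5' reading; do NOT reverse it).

Answer: TGCTTTTTTGGGTATGTCGA

Derivation:
Step 1: advance 7 -> fork_pos = 0 + 7 = 7.
Step 2: advance 1 -> fork_pos = 7 + 1 = 8.
Step 3: advance 3 -> fork_pos = 8 + 3 = 11.
Step 4: advance 3 -> fork_pos = 11 + 3 = 14.
Step 5: advance 6 -> fork_pos = 14 + 6 = 20.
Unwound prefix: template[0:20] = ACGAAAAAACCCATACAGCT
Complement it base by base (A<->T, C<->G), keeping left-to-right order:
  [0:5] ACGAA -> TGCTT
  [5:10] AAAAC -> TTTTG
  [10:15] CCATA -> GGTAT
  [15:20] CAGCT -> GTCGA
Concatenate: TGCTTTTTTGGGTATGTCGA (length 20; written aligned with the template, i.e. 3'->5').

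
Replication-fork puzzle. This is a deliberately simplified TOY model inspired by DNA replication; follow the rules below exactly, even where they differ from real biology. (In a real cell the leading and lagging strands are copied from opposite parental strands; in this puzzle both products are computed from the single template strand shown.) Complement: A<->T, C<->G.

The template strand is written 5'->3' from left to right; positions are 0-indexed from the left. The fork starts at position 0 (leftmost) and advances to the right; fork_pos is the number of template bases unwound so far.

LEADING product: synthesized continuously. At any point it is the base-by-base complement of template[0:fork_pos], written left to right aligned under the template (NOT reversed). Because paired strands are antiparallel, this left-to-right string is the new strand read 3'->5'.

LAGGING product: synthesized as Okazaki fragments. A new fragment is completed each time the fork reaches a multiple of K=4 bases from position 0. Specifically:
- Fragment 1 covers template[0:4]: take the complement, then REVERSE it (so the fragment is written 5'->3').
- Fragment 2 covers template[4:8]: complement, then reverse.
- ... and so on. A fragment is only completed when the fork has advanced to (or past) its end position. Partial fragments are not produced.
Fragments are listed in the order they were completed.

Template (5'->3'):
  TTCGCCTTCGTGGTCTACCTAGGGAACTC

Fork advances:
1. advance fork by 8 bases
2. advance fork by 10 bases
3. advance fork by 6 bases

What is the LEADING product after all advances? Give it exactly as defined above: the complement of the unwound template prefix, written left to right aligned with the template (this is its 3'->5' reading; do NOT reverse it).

Answer: AAGCGGAAGCACCAGATGGATCCC

Derivation:
Step 1: advance 8 -> fork_pos = 0 + 8 = 8.
Step 2: advance 10 -> fork_pos = 8 + 10 = 18.
Step 3: advance 6 -> fork_pos = 18 + 6 = 24.
Unwound prefix: template[0:24] = TTCGCCTTCGTGGTCTACCTAGGG
Complement it base by base (A<->T, C<->G), keeping left-to-right order:
  [0:5] TTCGC -> AAGCG
  [5:10] CTTCG -> GAAGC
  [10:15] TGGTC -> ACCAG
  [15:20] TACCT -> ATGGA
  [20:24] AGGG -> TCCC
Concatenate: AAGCGGAAGCACCAGATGGATCCC (length 24; written aligned with the template, i.e. 3'->5').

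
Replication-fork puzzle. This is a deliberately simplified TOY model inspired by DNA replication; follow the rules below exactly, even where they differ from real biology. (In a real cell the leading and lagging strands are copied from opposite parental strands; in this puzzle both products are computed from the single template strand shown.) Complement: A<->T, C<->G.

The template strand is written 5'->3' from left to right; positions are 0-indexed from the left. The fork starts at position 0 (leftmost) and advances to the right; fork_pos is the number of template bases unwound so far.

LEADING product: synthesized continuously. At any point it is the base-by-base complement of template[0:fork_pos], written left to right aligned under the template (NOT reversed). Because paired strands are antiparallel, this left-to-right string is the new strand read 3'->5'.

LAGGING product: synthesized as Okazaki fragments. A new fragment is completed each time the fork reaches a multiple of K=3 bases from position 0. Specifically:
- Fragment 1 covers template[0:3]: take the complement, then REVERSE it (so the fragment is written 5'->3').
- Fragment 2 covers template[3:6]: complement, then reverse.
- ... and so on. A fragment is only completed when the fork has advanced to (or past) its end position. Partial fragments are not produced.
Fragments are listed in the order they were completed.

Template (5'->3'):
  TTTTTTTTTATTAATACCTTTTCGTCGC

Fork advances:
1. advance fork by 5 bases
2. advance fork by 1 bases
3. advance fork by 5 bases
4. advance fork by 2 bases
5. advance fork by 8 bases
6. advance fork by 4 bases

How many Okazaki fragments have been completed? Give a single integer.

Step 1: advance 5 -> fork_pos = 0 + 5 = 5. Reached multiple(s) of 3: 3 -> fragment 1 completed (1 total).
Step 2: advance 1 -> fork_pos = 5 + 1 = 6. Reached multiple(s) of 3: 6 -> fragment 2 completed (2 total).
Step 3: advance 5 -> fork_pos = 6 + 5 = 11. Reached multiple(s) of 3: 9 -> fragment 3 completed (3 total).
Step 4: advance 2 -> fork_pos = 11 + 2 = 13. Reached multiple(s) of 3: 12 -> fragment 4 completed (4 total).
Step 5: advance 8 -> fork_pos = 13 + 8 = 21. Reached multiple(s) of 3: 15, 18, 21 -> fragments 5-7 completed (7 total).
Step 6: advance 4 -> fork_pos = 21 + 4 = 25. Reached multiple(s) of 3: 24 -> fragment 8 completed (8 total).
Check: final fork_pos = 25; the multiples of 3 that are <= 25 are 3..24 -> 25 // 3 = 8 completed fragment(s).

Answer: 8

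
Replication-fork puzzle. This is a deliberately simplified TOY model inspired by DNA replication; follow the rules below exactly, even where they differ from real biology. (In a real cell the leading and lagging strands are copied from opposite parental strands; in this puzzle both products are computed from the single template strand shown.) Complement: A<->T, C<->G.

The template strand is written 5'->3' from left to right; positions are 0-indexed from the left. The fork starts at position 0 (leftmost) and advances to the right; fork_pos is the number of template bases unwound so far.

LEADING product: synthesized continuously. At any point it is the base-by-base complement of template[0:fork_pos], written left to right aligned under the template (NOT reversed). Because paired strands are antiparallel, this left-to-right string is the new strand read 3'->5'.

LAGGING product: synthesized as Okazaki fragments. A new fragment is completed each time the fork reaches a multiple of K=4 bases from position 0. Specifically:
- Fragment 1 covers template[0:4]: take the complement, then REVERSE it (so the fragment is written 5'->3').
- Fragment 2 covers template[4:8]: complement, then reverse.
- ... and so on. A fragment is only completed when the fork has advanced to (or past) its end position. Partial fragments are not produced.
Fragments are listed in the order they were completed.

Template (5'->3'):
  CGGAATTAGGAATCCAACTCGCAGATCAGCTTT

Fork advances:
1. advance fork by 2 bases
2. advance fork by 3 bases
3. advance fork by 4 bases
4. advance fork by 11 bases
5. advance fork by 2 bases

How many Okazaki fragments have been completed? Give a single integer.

Step 1: advance 2 -> fork_pos = 0 + 2 = 2. Next multiple of 4 is 4 (not reached); still 0 fragment(s).
Step 2: advance 3 -> fork_pos = 2 + 3 = 5. Reached multiple(s) of 4: 4 -> fragment 1 completed (1 total).
Step 3: advance 4 -> fork_pos = 5 + 4 = 9. Reached multiple(s) of 4: 8 -> fragment 2 completed (2 total).
Step 4: advance 11 -> fork_pos = 9 + 11 = 20. Reached multiple(s) of 4: 12, 16, 20 -> fragments 3-5 completed (5 total).
Step 5: advance 2 -> fork_pos = 20 + 2 = 22. Next multiple of 4 is 24 (not reached); still 5 fragment(s).
Check: final fork_pos = 22; the multiples of 4 that are <= 22 are 4..20 -> 22 // 4 = 5 completed fragment(s).

Answer: 5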